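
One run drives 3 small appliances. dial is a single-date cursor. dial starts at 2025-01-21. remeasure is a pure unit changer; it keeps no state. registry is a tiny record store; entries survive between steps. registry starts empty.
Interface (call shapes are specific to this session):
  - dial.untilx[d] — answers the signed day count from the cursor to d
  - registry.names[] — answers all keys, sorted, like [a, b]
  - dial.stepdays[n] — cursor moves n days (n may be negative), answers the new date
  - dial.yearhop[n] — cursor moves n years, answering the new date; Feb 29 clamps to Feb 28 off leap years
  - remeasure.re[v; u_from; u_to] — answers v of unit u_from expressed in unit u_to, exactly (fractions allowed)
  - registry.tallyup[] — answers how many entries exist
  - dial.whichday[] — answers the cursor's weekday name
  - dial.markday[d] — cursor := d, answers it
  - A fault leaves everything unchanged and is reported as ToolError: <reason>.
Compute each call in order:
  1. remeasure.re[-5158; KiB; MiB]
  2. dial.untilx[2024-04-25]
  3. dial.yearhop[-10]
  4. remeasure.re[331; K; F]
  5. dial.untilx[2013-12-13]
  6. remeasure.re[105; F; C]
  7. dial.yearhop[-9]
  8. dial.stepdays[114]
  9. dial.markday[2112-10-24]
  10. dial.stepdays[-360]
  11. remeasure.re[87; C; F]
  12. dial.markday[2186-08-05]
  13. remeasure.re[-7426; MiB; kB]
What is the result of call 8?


→ remeasure.re(v='-5158', u_from='KiB', u_to='MiB')
← -2579/512
→ dial.untilx(d='2024-04-25')
← -271
→ dial.yearhop(n='-10')
← 2015-01-21
→ remeasure.re(v='331', u_from='K', u_to='F')
← 13613/100
→ dial.untilx(d='2013-12-13')
← -404
→ remeasure.re(v='105', u_from='F', u_to='C')
← 365/9
→ dial.yearhop(n='-9')
← 2006-01-21
→ dial.stepdays(n='114')
← 2006-05-15
→ dial.markday(d='2112-10-24')
← 2112-10-24
→ dial.stepdays(n='-360')
← 2111-10-30
→ remeasure.re(v='87', u_from='C', u_to='F')
← 943/5
→ dial.markday(d='2186-08-05')
← 2186-08-05
→ remeasure.re(v='-7426', u_from='MiB', u_to='kB')
← -973340672/125

Answer: 2006-05-15


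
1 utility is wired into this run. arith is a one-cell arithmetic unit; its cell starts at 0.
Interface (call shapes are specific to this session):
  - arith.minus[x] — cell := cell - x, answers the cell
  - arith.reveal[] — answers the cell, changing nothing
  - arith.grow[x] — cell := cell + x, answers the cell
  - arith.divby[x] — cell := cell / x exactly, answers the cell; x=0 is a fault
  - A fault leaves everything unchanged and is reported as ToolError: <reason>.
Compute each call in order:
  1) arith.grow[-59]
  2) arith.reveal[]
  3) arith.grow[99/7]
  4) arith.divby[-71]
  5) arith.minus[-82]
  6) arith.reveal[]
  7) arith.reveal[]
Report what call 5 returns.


Answer: 41068/497

Derivation:
Act: grow[x=-59]
Obs: -59
Act: reveal[]
Obs: -59
Act: grow[x=99/7]
Obs: -314/7
Act: divby[x=-71]
Obs: 314/497
Act: minus[x=-82]
Obs: 41068/497
Act: reveal[]
Obs: 41068/497
Act: reveal[]
Obs: 41068/497


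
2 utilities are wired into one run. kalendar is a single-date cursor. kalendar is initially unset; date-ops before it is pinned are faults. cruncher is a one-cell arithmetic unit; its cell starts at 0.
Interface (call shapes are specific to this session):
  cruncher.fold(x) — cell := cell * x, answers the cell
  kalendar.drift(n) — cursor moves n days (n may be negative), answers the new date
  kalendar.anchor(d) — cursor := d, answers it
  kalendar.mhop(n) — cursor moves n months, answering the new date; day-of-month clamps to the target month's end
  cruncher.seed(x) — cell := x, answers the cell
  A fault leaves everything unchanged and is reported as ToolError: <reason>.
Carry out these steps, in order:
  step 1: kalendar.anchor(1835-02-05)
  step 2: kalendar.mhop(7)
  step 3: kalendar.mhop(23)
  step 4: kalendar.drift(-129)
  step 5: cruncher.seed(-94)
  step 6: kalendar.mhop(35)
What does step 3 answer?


Answer: 1837-08-05

Derivation:
Act: kalendar.anchor[1835-02-05]
Obs: 1835-02-05
Act: kalendar.mhop[7]
Obs: 1835-09-05
Act: kalendar.mhop[23]
Obs: 1837-08-05
Act: kalendar.drift[-129]
Obs: 1837-03-29
Act: cruncher.seed[-94]
Obs: -94
Act: kalendar.mhop[35]
Obs: 1840-02-29


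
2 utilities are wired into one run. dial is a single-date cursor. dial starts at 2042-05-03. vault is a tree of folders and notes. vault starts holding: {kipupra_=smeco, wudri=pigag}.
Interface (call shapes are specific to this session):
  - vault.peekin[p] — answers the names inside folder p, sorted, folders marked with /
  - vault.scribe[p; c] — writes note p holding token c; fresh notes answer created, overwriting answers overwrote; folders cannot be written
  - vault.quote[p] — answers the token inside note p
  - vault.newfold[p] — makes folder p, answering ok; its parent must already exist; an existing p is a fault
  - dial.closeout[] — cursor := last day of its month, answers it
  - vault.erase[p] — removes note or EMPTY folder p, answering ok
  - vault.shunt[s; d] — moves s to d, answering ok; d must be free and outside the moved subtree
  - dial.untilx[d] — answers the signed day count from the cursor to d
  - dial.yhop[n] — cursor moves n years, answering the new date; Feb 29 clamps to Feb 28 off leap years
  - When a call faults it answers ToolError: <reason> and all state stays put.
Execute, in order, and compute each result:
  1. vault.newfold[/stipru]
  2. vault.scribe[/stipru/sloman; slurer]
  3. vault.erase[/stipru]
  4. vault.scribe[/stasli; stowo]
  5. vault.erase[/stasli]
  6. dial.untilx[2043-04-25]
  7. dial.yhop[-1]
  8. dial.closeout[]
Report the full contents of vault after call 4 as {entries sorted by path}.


Answer: {kipupra_=smeco, stasli=stowo, stipru/, stipru/sloman=slurer, wudri=pigag}

Derivation:
>>> newfold /stipru
= ok
>>> scribe /stipru/sloman slurer
= created
>>> erase /stipru
= ToolError: not empty
>>> scribe /stasli stowo
= created
>>> erase /stasli
= ok
>>> untilx 2043-04-25
= 357
>>> yhop -1
= 2041-05-03
>>> closeout
= 2041-05-31


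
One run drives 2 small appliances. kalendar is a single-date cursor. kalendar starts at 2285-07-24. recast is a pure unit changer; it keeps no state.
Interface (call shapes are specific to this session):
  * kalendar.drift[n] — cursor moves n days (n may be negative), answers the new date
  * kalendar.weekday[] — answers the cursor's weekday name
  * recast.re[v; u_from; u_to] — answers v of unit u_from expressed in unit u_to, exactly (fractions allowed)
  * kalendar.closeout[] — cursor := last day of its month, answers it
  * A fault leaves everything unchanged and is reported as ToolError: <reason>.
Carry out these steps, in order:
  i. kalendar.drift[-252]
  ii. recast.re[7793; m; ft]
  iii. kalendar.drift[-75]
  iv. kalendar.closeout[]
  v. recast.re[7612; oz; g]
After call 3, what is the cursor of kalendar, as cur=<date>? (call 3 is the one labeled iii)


! 1. kalendar.drift(n='-252') == 2284-11-14
! 2. recast.re(v='7793', u_from='m', u_to='ft') == 9741250/381
! 3. kalendar.drift(n='-75') == 2284-08-31
! 4. kalendar.closeout() == 2284-08-31
! 5. recast.re(v='7612', u_from='oz', u_to='g') == 86318628011/400000

Answer: cur=2284-08-31


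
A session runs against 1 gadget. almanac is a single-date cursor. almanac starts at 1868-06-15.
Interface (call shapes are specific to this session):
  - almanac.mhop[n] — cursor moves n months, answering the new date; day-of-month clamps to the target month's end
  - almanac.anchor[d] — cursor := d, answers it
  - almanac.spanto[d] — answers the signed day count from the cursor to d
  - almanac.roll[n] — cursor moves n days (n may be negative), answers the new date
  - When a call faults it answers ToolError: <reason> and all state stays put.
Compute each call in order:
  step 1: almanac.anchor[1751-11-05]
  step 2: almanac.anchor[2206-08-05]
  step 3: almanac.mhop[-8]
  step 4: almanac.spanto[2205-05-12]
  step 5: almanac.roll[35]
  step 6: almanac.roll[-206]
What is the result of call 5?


Answer: 2206-01-09

Derivation:
Do: almanac.anchor[d='1751-11-05']
See: 1751-11-05
Do: almanac.anchor[d='2206-08-05']
See: 2206-08-05
Do: almanac.mhop[n='-8']
See: 2205-12-05
Do: almanac.spanto[d='2205-05-12']
See: -207
Do: almanac.roll[n='35']
See: 2206-01-09
Do: almanac.roll[n='-206']
See: 2205-06-17


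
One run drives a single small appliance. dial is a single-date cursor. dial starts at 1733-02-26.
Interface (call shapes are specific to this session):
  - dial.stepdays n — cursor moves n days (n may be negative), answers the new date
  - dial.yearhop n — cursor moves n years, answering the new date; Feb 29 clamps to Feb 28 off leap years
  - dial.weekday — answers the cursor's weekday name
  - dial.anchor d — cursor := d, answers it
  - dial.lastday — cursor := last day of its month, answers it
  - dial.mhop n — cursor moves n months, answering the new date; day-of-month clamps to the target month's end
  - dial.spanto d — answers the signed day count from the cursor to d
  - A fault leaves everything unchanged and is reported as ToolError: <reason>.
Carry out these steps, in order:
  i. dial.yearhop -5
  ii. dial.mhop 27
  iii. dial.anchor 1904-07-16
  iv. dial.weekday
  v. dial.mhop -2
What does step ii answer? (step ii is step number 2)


Answer: 1730-05-26

Derivation:
Calling dial.yearhop on n='-5': 1728-02-26.
I run dial.mhop on n='27', — result: 1730-05-26.
Using dial.anchor on d='1904-07-16', and observe 1904-07-16.
I try dial.weekday(), and observe Saturday.
I call dial.mhop on n='-2', — result: 1904-05-16.


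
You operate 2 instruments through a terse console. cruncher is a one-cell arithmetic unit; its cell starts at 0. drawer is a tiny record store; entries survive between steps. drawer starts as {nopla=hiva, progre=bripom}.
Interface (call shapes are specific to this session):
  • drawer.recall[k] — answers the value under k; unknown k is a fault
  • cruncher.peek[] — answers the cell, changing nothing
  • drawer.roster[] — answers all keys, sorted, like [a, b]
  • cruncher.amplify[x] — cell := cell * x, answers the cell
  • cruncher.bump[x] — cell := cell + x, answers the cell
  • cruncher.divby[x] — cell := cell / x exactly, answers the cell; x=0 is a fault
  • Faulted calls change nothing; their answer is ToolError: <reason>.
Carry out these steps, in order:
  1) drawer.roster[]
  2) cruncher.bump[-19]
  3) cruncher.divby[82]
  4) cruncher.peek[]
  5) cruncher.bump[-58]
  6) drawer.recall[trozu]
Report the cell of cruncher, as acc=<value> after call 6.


Using drawer.roster(): [nopla, progre].
I try cruncher.bump on -19, — result: -19.
I use cruncher.divby on 82, → -19/82.
Calling cruncher.peek(): -19/82.
I use cruncher.bump on -58, giving -4775/82.
Invoking drawer.recall on trozu, which returns ToolError: no such key trozu.

Answer: acc=-4775/82


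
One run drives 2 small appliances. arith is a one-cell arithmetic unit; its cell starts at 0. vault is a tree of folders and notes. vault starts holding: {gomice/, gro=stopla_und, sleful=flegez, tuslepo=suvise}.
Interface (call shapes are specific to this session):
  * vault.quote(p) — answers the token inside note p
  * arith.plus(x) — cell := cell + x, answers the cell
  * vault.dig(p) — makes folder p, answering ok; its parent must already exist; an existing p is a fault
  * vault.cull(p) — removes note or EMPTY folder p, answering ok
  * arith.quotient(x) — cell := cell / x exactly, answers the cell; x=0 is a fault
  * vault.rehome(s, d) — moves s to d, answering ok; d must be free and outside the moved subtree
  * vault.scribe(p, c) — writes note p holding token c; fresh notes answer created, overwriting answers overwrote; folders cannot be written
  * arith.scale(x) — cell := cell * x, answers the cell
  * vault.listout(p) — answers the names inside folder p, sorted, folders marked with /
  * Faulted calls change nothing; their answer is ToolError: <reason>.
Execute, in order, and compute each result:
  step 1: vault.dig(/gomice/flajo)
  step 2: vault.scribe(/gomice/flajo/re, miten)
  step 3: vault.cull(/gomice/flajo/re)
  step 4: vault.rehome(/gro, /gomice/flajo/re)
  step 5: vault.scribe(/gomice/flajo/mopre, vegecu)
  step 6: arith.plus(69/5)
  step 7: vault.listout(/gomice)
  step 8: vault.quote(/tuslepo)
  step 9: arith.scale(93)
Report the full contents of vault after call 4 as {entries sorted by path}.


Answer: {gomice/, gomice/flajo/, gomice/flajo/re=stopla_und, sleful=flegez, tuslepo=suvise}

Derivation:
>> vault.dig(p: /gomice/flajo)
<< ok
>> vault.scribe(p: /gomice/flajo/re, c: miten)
<< created
>> vault.cull(p: /gomice/flajo/re)
<< ok
>> vault.rehome(s: /gro, d: /gomice/flajo/re)
<< ok
>> vault.scribe(p: /gomice/flajo/mopre, c: vegecu)
<< created
>> arith.plus(x: 69/5)
<< 69/5
>> vault.listout(p: /gomice)
<< [flajo/]
>> vault.quote(p: /tuslepo)
<< suvise
>> arith.scale(x: 93)
<< 6417/5


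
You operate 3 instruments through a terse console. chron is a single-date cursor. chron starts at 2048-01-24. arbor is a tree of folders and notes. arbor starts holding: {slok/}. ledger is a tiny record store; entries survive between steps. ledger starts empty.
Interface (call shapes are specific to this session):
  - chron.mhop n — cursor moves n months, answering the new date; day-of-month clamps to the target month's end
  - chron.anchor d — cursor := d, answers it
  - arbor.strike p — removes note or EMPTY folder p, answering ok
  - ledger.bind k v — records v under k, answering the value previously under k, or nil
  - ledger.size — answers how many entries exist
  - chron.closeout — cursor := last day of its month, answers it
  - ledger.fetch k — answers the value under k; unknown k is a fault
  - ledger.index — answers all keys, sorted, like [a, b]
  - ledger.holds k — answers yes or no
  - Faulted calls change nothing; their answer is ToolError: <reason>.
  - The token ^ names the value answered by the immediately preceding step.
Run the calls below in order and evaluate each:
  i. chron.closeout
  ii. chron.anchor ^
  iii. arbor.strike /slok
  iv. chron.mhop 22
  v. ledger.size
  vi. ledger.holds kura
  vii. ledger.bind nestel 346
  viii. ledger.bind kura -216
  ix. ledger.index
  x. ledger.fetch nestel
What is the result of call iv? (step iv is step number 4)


Answer: 2049-11-30

Derivation:
Act: chron.closeout[]
Obs: 2048-01-31
Act: chron.anchor[d→^]
Obs: 2048-01-31
Act: arbor.strike[p→/slok]
Obs: ok
Act: chron.mhop[n→22]
Obs: 2049-11-30
Act: ledger.size[]
Obs: 0
Act: ledger.holds[k→kura]
Obs: no
Act: ledger.bind[k→nestel; v→346]
Obs: nil
Act: ledger.bind[k→kura; v→-216]
Obs: nil
Act: ledger.index[]
Obs: [kura, nestel]
Act: ledger.fetch[k→nestel]
Obs: 346


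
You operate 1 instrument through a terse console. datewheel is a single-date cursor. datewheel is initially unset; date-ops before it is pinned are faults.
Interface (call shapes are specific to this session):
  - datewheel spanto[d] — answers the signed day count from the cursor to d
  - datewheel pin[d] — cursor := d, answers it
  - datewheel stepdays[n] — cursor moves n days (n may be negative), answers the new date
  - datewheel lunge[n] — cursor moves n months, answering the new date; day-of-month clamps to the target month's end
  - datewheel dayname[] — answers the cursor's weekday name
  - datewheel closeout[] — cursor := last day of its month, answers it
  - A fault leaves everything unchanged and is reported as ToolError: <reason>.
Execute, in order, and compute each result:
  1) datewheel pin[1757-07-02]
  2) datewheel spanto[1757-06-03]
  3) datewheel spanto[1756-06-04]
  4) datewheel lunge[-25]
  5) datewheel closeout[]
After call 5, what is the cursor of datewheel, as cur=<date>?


Answer: cur=1755-06-30

Derivation:
Calling datewheel pin(d: 1757-07-02), and get 1757-07-02.
I use datewheel spanto(d: 1757-06-03), → -29.
Now I run datewheel spanto(d: 1756-06-04), — result: -393.
Using datewheel lunge(n: -25), which returns 1755-06-02.
I call datewheel closeout, and see 1755-06-30.


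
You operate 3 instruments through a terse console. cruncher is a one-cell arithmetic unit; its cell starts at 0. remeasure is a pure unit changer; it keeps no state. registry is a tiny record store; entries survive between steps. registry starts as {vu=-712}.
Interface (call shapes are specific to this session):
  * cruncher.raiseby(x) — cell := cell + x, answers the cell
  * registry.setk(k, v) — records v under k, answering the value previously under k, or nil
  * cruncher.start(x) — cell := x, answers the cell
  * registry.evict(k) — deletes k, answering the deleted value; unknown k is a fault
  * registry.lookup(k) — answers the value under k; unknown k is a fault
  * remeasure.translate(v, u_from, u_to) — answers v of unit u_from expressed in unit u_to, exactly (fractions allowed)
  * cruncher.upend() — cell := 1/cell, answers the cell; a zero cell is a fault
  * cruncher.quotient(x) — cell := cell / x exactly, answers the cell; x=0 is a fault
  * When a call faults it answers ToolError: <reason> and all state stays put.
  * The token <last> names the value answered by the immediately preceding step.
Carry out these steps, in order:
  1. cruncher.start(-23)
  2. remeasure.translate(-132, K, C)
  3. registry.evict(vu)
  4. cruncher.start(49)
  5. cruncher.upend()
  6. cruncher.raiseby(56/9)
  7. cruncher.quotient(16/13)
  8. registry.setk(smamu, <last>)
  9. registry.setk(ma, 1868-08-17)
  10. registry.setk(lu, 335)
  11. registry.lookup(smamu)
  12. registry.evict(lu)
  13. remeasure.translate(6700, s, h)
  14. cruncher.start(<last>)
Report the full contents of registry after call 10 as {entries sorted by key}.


$ cruncher.start x: -23
[out] -23
$ remeasure.translate v: -132 u_from: K u_to: C
[out] -8103/20
$ registry.evict k: vu
[out] -712
$ cruncher.start x: 49
[out] 49
$ cruncher.upend
[out] 1/49
$ cruncher.raiseby x: 56/9
[out] 2753/441
$ cruncher.quotient x: 16/13
[out] 35789/7056
$ registry.setk k: smamu v: <last>
[out] nil
$ registry.setk k: ma v: 1868-08-17
[out] nil
$ registry.setk k: lu v: 335
[out] nil
$ registry.lookup k: smamu
[out] 35789/7056
$ registry.evict k: lu
[out] 335
$ remeasure.translate v: 6700 u_from: s u_to: h
[out] 67/36
$ cruncher.start x: <last>
[out] 67/36

Answer: {lu=335, ma=1868-08-17, smamu=35789/7056}


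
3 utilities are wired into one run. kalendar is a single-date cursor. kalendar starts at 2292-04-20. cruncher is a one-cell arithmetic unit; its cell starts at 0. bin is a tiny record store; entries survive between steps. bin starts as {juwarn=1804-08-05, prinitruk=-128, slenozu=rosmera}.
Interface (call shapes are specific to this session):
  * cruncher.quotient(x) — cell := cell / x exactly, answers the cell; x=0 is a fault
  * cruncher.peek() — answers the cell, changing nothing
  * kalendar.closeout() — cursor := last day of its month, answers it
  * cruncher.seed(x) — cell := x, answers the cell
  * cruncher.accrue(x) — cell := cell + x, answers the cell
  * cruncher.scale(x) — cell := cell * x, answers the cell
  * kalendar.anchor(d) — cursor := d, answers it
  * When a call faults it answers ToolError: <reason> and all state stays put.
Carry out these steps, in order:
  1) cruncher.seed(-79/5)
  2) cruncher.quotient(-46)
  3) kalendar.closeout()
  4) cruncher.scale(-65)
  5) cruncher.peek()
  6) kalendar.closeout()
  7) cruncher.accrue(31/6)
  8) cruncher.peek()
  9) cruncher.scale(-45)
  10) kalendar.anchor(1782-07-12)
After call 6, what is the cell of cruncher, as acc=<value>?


Answer: acc=-1027/46

Derivation:
-- 1. cruncher.seed(-79/5) -> -79/5
-- 2. cruncher.quotient(-46) -> 79/230
-- 3. kalendar.closeout() -> 2292-04-30
-- 4. cruncher.scale(-65) -> -1027/46
-- 5. cruncher.peek() -> -1027/46
-- 6. kalendar.closeout() -> 2292-04-30
-- 7. cruncher.accrue(31/6) -> -1184/69
-- 8. cruncher.peek() -> -1184/69
-- 9. cruncher.scale(-45) -> 17760/23
-- 10. kalendar.anchor(1782-07-12) -> 1782-07-12


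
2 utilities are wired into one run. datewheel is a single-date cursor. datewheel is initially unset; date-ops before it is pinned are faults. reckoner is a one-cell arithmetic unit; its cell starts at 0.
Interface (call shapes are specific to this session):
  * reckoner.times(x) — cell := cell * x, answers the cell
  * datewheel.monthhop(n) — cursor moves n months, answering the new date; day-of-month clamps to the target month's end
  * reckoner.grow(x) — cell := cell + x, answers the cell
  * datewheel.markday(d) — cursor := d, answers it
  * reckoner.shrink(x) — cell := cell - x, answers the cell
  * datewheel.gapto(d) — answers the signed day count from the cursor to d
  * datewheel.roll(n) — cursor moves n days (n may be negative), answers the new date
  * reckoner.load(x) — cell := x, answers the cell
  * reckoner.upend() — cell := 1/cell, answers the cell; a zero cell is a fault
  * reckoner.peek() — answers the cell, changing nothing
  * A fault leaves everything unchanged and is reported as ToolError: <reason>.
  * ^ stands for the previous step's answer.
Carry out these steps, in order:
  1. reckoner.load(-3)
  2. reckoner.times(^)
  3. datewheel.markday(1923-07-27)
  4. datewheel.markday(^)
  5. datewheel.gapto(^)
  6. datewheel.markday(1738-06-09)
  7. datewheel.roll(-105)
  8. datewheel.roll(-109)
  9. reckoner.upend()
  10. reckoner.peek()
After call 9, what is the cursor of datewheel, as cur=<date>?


# 1. reckoner.load(-3) : -3
# 2. reckoner.times(^) : 9
# 3. datewheel.markday(1923-07-27) : 1923-07-27
# 4. datewheel.markday(^) : 1923-07-27
# 5. datewheel.gapto(^) : 0
# 6. datewheel.markday(1738-06-09) : 1738-06-09
# 7. datewheel.roll(-105) : 1738-02-24
# 8. datewheel.roll(-109) : 1737-11-07
# 9. reckoner.upend() : 1/9
# 10. reckoner.peek() : 1/9

Answer: cur=1737-11-07


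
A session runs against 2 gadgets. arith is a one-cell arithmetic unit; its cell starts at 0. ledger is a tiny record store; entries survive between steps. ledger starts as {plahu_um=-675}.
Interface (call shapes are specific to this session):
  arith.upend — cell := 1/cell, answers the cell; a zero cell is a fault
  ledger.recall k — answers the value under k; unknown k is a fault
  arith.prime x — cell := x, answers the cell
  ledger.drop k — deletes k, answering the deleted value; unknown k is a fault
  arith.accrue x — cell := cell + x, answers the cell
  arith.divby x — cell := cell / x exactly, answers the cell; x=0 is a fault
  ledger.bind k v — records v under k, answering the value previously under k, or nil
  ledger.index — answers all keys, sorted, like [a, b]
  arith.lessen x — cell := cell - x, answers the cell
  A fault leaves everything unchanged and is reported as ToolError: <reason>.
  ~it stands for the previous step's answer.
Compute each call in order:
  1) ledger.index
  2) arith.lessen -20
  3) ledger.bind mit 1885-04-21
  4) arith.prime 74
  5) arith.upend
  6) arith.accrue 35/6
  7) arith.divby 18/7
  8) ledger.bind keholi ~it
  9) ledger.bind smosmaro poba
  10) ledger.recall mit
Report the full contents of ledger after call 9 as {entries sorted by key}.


Invoking ledger.index(), and see [plahu_um].
I call arith.lessen on x='-20', and observe 20.
I invoke ledger.bind on k='mit', v='1885-04-21', and observe nil.
I try arith.prime on x='74', which returns 74.
Invoking arith.upend, and get 1/74.
I use arith.accrue on x='35/6', yielding 649/111.
I call arith.divby on x='18/7', and see 4543/1998.
Now I run ledger.bind on k='keholi', v='~it', → nil.
I invoke ledger.bind on k='smosmaro', v='poba', giving nil.
Now I run ledger.recall on k='mit', → 1885-04-21.

Answer: {keholi=4543/1998, mit=1885-04-21, plahu_um=-675, smosmaro=poba}


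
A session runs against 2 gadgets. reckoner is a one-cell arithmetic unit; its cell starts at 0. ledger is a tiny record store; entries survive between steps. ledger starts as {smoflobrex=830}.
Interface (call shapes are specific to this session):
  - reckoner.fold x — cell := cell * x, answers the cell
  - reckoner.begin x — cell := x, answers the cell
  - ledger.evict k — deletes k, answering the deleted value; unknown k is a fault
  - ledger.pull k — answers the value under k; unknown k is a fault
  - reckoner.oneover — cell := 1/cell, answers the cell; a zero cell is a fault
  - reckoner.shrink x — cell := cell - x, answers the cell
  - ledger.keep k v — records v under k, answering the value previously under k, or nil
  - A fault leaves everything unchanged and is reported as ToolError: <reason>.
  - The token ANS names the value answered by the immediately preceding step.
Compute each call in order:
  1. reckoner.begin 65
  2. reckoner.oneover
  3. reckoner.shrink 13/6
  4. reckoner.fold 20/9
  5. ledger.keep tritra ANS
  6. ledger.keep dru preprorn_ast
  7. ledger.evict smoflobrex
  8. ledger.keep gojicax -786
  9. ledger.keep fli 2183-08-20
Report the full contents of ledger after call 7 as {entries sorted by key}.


>> reckoner.begin(x='65')
<< 65
>> reckoner.oneover()
<< 1/65
>> reckoner.shrink(x='13/6')
<< -839/390
>> reckoner.fold(x='20/9')
<< -1678/351
>> ledger.keep(k='tritra', v='ANS')
<< nil
>> ledger.keep(k='dru', v='preprorn_ast')
<< nil
>> ledger.evict(k='smoflobrex')
<< 830
>> ledger.keep(k='gojicax', v='-786')
<< nil
>> ledger.keep(k='fli', v='2183-08-20')
<< nil

Answer: {dru=preprorn_ast, tritra=-1678/351}


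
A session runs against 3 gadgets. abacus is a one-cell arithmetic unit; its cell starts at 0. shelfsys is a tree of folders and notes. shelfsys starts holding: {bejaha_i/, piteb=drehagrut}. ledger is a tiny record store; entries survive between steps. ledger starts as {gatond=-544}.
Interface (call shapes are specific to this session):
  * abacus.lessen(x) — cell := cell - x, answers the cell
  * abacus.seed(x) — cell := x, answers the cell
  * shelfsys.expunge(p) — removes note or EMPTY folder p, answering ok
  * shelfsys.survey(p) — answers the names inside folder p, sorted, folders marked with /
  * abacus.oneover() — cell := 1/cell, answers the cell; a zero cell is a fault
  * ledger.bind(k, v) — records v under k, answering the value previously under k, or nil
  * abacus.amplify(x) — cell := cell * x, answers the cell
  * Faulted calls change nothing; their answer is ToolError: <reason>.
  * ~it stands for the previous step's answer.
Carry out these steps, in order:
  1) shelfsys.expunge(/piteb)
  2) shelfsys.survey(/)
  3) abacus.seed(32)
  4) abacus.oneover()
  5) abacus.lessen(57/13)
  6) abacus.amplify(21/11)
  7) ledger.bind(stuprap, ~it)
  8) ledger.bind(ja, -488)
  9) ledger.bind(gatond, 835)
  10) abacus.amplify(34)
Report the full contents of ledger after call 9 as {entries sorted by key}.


Answer: {gatond=835, ja=-488, stuprap=-38031/4576}

Derivation:
Step: expunge[p='/piteb']
Result: ok
Step: survey[p='/']
Result: [bejaha_i/]
Step: seed[x='32']
Result: 32
Step: oneover[]
Result: 1/32
Step: lessen[x='57/13']
Result: -1811/416
Step: amplify[x='21/11']
Result: -38031/4576
Step: bind[k='stuprap'; v='~it']
Result: nil
Step: bind[k='ja'; v='-488']
Result: nil
Step: bind[k='gatond'; v='835']
Result: -544
Step: amplify[x='34']
Result: -646527/2288


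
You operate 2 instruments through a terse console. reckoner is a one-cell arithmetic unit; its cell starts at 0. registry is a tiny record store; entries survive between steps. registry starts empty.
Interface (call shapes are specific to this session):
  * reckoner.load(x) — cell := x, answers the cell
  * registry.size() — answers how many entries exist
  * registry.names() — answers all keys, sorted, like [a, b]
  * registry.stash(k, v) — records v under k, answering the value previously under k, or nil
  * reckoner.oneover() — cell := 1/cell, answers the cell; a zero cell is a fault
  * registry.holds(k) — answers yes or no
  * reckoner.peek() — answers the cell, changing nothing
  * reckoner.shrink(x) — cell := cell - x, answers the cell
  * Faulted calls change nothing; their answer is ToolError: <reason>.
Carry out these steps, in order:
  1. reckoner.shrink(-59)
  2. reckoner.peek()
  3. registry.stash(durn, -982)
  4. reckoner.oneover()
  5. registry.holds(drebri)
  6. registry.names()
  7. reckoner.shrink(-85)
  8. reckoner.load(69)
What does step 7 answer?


Answer: 5016/59

Derivation:
~$ reckoner.shrink x→-59
= 59
~$ reckoner.peek
= 59
~$ registry.stash k→durn v→-982
= nil
~$ reckoner.oneover
= 1/59
~$ registry.holds k→drebri
= no
~$ registry.names
= [durn]
~$ reckoner.shrink x→-85
= 5016/59
~$ reckoner.load x→69
= 69


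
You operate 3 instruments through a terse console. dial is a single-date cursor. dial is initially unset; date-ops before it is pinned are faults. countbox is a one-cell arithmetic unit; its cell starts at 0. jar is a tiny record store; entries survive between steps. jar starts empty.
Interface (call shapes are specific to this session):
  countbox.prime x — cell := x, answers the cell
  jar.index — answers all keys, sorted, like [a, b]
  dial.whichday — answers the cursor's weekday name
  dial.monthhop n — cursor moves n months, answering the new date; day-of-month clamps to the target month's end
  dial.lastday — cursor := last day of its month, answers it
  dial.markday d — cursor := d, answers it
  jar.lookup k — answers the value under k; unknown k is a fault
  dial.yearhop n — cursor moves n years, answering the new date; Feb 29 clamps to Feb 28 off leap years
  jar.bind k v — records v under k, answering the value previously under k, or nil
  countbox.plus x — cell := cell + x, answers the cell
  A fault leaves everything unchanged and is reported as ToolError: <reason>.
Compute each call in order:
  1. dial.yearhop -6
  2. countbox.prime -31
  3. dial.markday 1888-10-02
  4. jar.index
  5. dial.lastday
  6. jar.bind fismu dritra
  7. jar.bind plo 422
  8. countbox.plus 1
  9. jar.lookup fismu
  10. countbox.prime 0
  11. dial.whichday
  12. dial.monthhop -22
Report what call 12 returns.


Answer: 1886-12-31

Derivation:
[in] dial.yearhop -6
= ToolError: no date set
[in] countbox.prime -31
= -31
[in] dial.markday 1888-10-02
= 1888-10-02
[in] jar.index
= []
[in] dial.lastday
= 1888-10-31
[in] jar.bind fismu dritra
= nil
[in] jar.bind plo 422
= nil
[in] countbox.plus 1
= -30
[in] jar.lookup fismu
= dritra
[in] countbox.prime 0
= 0
[in] dial.whichday
= Wednesday
[in] dial.monthhop -22
= 1886-12-31


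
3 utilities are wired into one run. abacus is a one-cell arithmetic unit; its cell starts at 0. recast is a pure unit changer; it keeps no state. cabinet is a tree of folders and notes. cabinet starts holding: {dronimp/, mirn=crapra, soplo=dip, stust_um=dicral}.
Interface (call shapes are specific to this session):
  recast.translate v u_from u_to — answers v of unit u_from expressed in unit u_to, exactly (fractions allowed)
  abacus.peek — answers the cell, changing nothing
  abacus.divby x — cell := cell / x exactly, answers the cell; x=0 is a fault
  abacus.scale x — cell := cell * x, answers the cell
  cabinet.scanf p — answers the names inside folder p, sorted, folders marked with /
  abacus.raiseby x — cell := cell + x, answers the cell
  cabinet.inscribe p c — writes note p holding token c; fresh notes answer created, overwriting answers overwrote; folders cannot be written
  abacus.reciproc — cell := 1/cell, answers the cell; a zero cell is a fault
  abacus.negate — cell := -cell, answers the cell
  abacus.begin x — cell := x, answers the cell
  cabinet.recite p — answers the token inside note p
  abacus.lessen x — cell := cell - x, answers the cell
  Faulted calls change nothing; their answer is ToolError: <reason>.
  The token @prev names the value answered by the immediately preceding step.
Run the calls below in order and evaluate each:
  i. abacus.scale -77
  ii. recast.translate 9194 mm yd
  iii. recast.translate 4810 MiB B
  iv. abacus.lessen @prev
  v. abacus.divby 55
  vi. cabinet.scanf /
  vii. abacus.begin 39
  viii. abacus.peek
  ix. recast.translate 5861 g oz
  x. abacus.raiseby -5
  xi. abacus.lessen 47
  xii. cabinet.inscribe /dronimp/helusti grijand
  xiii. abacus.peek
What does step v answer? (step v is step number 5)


Answer: -1008730112/11

Derivation:
# scale(x='-77') => 0
# translate(v='9194', u_from='mm', u_to='yd') => 22985/2286
# translate(v='4810', u_from='MiB', u_to='B') => 5043650560
# lessen(x='@prev') => -5043650560
# divby(x='55') => -1008730112/11
# scanf(p='/') => [dronimp/, mirn, soplo, stust_um]
# begin(x='39') => 39
# peek() => 39
# translate(v='5861', u_from='g', u_to='oz') => 9377600000/45359237
# raiseby(x='-5') => 34
# lessen(x='47') => -13
# inscribe(p='/dronimp/helusti', c='grijand') => created
# peek() => -13


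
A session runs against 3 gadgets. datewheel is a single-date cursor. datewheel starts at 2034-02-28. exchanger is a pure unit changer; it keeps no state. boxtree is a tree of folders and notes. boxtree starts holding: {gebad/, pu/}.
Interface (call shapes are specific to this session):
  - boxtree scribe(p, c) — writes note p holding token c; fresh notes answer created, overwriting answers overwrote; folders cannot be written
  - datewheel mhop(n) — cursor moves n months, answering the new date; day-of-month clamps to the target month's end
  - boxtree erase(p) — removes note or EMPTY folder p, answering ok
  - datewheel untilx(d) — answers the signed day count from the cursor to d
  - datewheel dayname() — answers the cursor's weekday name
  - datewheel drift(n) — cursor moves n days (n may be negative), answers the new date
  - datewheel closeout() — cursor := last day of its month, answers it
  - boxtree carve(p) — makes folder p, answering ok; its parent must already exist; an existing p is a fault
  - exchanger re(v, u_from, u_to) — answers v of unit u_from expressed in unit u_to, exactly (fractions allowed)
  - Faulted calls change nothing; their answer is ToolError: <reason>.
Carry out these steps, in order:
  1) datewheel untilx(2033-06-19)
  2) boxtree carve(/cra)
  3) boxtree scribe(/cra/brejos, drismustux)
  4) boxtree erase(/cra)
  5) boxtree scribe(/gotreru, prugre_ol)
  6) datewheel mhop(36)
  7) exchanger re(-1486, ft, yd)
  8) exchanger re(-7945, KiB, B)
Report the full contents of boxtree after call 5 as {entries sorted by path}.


Answer: {cra/, cra/brejos=drismustux, gebad/, gotreru=prugre_ol, pu/}

Derivation:
>> datewheel untilx(d=2033-06-19)
<< -254
>> boxtree carve(p=/cra)
<< ok
>> boxtree scribe(p=/cra/brejos, c=drismustux)
<< created
>> boxtree erase(p=/cra)
<< ToolError: not empty
>> boxtree scribe(p=/gotreru, c=prugre_ol)
<< created
>> datewheel mhop(n=36)
<< 2037-02-28
>> exchanger re(v=-1486, u_from=ft, u_to=yd)
<< -1486/3
>> exchanger re(v=-7945, u_from=KiB, u_to=B)
<< -8135680


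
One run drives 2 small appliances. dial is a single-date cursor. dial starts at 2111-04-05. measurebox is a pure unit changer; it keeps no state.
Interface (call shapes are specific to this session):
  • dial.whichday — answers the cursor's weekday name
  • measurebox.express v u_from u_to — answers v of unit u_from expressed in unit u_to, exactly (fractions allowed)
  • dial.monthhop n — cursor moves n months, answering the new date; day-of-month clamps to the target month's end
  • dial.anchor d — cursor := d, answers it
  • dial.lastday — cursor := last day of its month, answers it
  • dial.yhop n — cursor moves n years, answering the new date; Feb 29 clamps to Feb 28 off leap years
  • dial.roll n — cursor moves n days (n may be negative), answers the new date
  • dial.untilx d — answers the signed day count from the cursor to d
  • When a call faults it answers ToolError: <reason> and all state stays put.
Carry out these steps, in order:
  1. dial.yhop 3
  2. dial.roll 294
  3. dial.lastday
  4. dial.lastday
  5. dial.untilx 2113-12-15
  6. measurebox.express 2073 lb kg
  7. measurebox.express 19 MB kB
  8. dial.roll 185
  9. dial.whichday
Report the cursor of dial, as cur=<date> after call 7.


Answer: cur=2115-01-31

Derivation:
I invoke dial.yhop(n: 3): 2114-04-05.
I use dial.roll(n: 294), and get 2115-01-24.
Then dial.lastday(), and get 2115-01-31.
Calling dial.lastday, → 2115-01-31.
Next I call dial.untilx(d: 2113-12-15), → -412.
Then measurebox.express(v: 2073, u_from: lb, u_to: kg), yielding 94029698301/100000000.
Calling measurebox.express(v: 19, u_from: MB, u_to: kB), — result: 19000.
I invoke dial.roll(n: 185), which returns 2115-08-04.
I try dial.whichday(), yielding Sunday.


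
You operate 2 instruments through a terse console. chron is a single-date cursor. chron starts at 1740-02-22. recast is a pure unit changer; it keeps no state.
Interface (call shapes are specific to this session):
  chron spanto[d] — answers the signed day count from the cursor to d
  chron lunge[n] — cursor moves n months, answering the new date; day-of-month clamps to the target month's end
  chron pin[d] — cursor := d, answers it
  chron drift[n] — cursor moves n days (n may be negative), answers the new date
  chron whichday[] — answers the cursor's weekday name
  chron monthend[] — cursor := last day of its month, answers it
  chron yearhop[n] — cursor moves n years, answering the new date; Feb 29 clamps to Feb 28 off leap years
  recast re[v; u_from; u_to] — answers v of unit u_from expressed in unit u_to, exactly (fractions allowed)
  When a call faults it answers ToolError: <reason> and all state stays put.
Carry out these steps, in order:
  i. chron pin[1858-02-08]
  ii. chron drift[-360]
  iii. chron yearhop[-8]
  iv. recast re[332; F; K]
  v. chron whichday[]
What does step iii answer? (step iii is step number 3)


! 1. chron pin(d→1858-02-08) => 1858-02-08
! 2. chron drift(n→-360) => 1857-02-13
! 3. chron yearhop(n→-8) => 1849-02-13
! 4. recast re(v→332, u_from→F, u_to→K) => 26389/60
! 5. chron whichday() => Tuesday

Answer: 1849-02-13


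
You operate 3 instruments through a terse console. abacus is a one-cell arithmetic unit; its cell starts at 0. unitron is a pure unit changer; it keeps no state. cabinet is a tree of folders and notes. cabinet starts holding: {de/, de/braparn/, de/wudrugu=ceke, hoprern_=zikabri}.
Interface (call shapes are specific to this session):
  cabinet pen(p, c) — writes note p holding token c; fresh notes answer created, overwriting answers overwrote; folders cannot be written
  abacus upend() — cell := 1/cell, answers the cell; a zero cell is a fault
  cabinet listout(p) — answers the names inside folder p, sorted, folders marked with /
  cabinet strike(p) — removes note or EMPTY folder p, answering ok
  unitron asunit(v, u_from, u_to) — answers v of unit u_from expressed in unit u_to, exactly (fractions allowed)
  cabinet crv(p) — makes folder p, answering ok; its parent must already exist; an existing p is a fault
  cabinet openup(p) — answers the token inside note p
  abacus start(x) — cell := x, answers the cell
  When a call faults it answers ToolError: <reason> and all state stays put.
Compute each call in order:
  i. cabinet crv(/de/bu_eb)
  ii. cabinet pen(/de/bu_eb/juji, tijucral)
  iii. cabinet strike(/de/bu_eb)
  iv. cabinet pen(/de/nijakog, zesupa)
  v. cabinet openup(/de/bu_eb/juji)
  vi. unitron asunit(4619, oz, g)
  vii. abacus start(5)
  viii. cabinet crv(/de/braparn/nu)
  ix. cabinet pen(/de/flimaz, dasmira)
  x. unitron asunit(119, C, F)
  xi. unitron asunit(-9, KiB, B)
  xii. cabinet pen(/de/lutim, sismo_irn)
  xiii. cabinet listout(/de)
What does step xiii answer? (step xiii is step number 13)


Answer: [braparn/, bu_eb/, flimaz, lutim, nijakog, wudrugu]

Derivation:
·→ cabinet crv(/de/bu_eb)
·← ok
·→ cabinet pen(/de/bu_eb/juji, tijucral)
·← created
·→ cabinet strike(/de/bu_eb)
·← ToolError: not empty
·→ cabinet pen(/de/nijakog, zesupa)
·← created
·→ cabinet openup(/de/bu_eb/juji)
·← tijucral
·→ unitron asunit(4619, oz, g)
·← 209514315703/1600000
·→ abacus start(5)
·← 5
·→ cabinet crv(/de/braparn/nu)
·← ok
·→ cabinet pen(/de/flimaz, dasmira)
·← created
·→ unitron asunit(119, C, F)
·← 1231/5
·→ unitron asunit(-9, KiB, B)
·← -9216
·→ cabinet pen(/de/lutim, sismo_irn)
·← created
·→ cabinet listout(/de)
·← [braparn/, bu_eb/, flimaz, lutim, nijakog, wudrugu]


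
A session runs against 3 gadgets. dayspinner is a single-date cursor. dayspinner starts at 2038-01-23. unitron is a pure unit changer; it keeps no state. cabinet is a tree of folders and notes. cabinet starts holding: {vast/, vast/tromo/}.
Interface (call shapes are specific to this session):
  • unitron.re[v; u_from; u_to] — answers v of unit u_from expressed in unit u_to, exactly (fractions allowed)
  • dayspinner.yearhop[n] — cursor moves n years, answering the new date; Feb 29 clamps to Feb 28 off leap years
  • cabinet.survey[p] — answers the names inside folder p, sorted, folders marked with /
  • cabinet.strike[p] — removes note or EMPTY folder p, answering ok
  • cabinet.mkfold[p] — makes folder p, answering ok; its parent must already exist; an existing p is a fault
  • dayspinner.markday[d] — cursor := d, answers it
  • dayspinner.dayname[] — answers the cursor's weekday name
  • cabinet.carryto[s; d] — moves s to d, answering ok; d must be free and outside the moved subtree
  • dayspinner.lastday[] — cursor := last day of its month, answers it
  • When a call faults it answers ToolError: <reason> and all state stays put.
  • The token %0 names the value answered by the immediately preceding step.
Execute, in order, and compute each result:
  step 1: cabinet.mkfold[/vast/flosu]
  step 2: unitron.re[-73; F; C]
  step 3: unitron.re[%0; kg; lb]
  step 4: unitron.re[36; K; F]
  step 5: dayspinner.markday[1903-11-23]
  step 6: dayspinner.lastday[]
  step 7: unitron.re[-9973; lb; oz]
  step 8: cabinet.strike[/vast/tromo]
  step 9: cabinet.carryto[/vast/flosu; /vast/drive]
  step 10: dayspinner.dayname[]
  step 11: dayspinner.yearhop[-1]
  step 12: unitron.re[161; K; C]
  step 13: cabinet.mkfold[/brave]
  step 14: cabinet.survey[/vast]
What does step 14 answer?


% mkfold p→/vast/flosu
= ok
% re v→-73 u_from→F u_to→C
= -175/3
% re v→%0 u_from→kg u_to→lb
= -2500000000/19439673
% re v→36 u_from→K u_to→F
= -39487/100
% markday d→1903-11-23
= 1903-11-23
% lastday
= 1903-11-30
% re v→-9973 u_from→lb u_to→oz
= -159568
% strike p→/vast/tromo
= ok
% carryto s→/vast/flosu d→/vast/drive
= ok
% dayname
= Monday
% yearhop n→-1
= 1902-11-30
% re v→161 u_from→K u_to→C
= -2243/20
% mkfold p→/brave
= ok
% survey p→/vast
= [drive/]

Answer: [drive/]
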